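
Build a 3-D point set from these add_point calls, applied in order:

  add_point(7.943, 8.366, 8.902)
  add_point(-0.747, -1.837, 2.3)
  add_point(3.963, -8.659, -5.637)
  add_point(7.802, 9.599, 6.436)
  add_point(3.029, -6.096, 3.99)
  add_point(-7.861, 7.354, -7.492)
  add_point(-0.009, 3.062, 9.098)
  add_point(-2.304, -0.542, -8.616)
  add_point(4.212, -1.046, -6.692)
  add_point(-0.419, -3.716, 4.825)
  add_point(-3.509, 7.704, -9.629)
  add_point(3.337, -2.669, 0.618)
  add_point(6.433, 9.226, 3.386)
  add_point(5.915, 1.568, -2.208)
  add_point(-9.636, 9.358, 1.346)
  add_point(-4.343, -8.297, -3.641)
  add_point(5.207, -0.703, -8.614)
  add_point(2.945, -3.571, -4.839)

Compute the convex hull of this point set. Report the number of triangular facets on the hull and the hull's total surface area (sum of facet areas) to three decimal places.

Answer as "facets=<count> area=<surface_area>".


facets=22 area=1013.042

Extreme-point indices: [0, 2, 3, 4, 5, 6, 7, 9, 10, 12, 14, 15, 16] — 13 of 18 on the boundary.

Facet areas (half cross-product norm):
  f1: (p3, p0, p14) → 23.9736
  f2: (p5, p10, p14) → 18.3281
  f3: (p6, p0, p14) → 62.9554
  f4: (p6, p9, p14) → 55.5738
  f5: (p4, p2, p0) → 69.6619
  f6: (p4, p6, p0) → 50.8585
  f7: (p4, p6, p9) → 14.4945
  f8: (p12, p10, p14) → 95.3337
  f9: (p12, p3, p14) → 23.3214
  f10: (p7, p5, p10) → 20.4036
  f11: (p16, p12, p3) → 15.8080
  f12: (p16, p2, p0) → 84.6763
  f13: (p16, p3, p0) → 22.2066
  f14: (p16, p12, p10) → 89.9623
  f15: (p16, p7, p2) → 31.9970
  f16: (p16, p7, p10) → 31.1043
  f17: (p15, p7, p2) → 38.5065
  f18: (p15, p4, p2) → 40.4376
  f19: (p15, p4, p9) → 22.0926
  f20: (p15, p9, p14) → 85.0365
  f21: (p15, p5, p14) → 76.1515
  f22: (p15, p7, p5) → 40.1583
Σ area = 1013.042

Check V−E+F: 13 − 33 + 22 = 2.


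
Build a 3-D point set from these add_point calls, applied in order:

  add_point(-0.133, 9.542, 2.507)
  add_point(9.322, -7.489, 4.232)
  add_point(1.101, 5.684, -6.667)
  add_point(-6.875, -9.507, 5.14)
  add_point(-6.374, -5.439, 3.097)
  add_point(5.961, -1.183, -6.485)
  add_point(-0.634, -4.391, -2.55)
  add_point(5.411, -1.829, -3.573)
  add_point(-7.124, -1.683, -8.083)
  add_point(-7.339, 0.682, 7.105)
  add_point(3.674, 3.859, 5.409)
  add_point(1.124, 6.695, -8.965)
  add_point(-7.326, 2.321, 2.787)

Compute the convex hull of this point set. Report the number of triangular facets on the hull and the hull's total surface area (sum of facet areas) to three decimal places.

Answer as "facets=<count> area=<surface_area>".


facets=16 area=879.506

Extreme-point indices: [0, 1, 3, 5, 6, 8, 9, 10, 11, 12] — 10 of 13 on the boundary.

Per-facet area ½‖(b−a)×(c−a)‖:
  f1: (p10, p1, p9) → 72.3977
  f2: (p10, p0, p9) → 41.9921
  f3: (p10, p11, p0) → 43.7292
  f4: (p3, p1, p9) → 84.7146
  f5: (p3, p8, p9) → 75.1267
  f6: (p5, p8, p1) → 79.8663
  f7: (p5, p8, p11) → 54.6193
  f8: (p5, p10, p1) → 72.1383
  f9: (p5, p10, p11) → 61.8764
  f10: (p12, p0, p9) → 22.6111
  f11: (p12, p8, p9) → 17.5575
  f12: (p12, p11, p0) → 60.4563
  f13: (p12, p8, p11) → 67.3809
  f14: (p6, p8, p1) → 6.5396
  f15: (p6, p3, p1) → 69.2647
  f16: (p6, p3, p8) → 49.2351
Σ area = 879.506

Euler: V−E+F = 10−24+16 = 2.


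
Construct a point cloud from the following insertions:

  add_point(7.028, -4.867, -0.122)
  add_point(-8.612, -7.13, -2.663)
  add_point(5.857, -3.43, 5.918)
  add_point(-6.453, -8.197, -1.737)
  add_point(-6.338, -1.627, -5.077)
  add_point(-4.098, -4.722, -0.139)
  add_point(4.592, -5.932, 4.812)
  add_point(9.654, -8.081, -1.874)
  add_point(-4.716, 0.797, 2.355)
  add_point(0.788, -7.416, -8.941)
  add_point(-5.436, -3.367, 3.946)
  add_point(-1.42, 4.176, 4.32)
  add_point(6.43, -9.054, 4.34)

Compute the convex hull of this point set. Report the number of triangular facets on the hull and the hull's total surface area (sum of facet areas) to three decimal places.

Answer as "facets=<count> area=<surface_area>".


facets=18 area=576.365

11 of the 13 inputs are extreme points: [0, 1, 2, 3, 4, 7, 8, 9, 10, 11, 12].

Per-facet area ½‖(b−a)×(c−a)‖:
  f1: (p9, p12, p7) → 39.3332
  f2: (p0, p9, p7) → 24.7381
  f3: (p0, p9, p11) → 72.8175
  f4: (p4, p9, p1) → 31.8436
  f5: (p4, p9, p11) → 57.6365
  f6: (p3, p9, p1) → 12.5750
  f7: (p3, p9, p12) → 68.8919
  f8: (p3, p10, p1) → 9.6422
  f9: (p3, p10, p12) → 49.1067
  f10: (p2, p10, p11) → 43.4020
  f11: (p2, p10, p12) → 33.5913
  f12: (p2, p0, p11) → 33.2755
  f13: (p2, p12, p7) → 20.5099
  f14: (p2, p0, p7) → 10.9103
  f15: (p8, p10, p11) → 9.4296
  f16: (p8, p4, p11) → 14.7856
  f17: (p8, p10, p1) → 18.2315
  f18: (p8, p4, p1) → 25.6442
Σ area = 576.365

Euler: V−E+F = 11−27+18 = 2.


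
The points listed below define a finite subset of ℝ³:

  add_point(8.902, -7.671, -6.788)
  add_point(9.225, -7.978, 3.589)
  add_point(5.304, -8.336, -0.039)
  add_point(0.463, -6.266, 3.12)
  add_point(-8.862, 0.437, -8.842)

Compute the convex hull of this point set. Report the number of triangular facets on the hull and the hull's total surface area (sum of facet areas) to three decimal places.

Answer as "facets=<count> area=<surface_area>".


facets=6 area=313.930

Extreme-point indices: [0, 1, 2, 3, 4] — 5 of 5 on the boundary.

Area of each hull facet:
  f1: (p0, p1, p4) → 100.8926
  f2: (p0, p2, p4) → 71.9838
  f3: (p0, p2, p1) → 19.9161
  f4: (p3, p1, p4) → 55.2659
  f5: (p3, p2, p4) → 49.7889
  f6: (p3, p2, p1) → 16.0832
Σ area = 313.930

Check V−E+F: 5 − 9 + 6 = 2.


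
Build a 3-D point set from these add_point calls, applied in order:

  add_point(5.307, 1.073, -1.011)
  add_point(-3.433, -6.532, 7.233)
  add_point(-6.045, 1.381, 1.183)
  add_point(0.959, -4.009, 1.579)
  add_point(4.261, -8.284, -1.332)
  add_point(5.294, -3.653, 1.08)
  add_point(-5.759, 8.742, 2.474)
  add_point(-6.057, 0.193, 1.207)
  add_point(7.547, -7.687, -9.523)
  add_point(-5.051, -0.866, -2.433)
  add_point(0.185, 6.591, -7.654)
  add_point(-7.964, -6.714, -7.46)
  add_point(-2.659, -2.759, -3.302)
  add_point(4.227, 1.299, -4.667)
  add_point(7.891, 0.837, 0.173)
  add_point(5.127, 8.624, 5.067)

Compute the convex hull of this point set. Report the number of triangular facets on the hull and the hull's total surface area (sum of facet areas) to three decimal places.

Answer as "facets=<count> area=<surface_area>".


10 of the 16 inputs are extreme points: [1, 4, 5, 6, 7, 8, 10, 11, 14, 15].

Per-facet area ½‖(b−a)×(c−a)‖:
  f1: (p10, p6, p11) → 92.5039
  f2: (p4, p1, p11) → 77.0264
  f3: (p7, p6, p11) → 33.4389
  f4: (p7, p1, p11) → 52.5971
  f5: (p7, p1, p6) → 32.4188
  f6: (p15, p1, p6) → 88.2825
  f7: (p15, p10, p14) → 57.8954
  f8: (p15, p10, p6) → 63.9410
  f9: (p5, p4, p14) → 9.1152
  f10: (p5, p4, p1) → 29.1924
  f11: (p5, p15, p14) → 22.4286
  f12: (p5, p15, p1) → 71.2303
  f13: (p8, p10, p14) → 78.6995
  f14: (p8, p4, p14) → 43.8531
  f15: (p8, p10, p11) → 108.2590
  f16: (p8, p4, p11) → 60.6323
Σ area = 921.514

Euler: V−E+F = 10−24+16 = 2.

facets=16 area=921.514


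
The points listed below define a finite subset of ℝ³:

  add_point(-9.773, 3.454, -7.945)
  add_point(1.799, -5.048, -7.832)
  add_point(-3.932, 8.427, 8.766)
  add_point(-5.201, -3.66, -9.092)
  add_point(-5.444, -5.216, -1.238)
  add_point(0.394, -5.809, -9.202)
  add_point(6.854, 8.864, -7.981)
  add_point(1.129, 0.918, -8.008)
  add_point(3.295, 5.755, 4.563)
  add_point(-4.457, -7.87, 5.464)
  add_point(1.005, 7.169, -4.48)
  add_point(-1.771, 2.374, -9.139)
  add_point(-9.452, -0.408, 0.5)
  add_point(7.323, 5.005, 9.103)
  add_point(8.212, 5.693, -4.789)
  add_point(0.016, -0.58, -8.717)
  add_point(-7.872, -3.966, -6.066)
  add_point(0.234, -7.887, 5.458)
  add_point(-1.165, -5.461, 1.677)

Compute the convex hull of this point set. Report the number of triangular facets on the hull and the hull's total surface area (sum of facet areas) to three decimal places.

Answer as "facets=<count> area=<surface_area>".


13 of the 19 inputs are extreme points: [0, 1, 2, 3, 5, 6, 9, 11, 12, 13, 14, 16, 17].

Per-facet area ½‖(b−a)×(c−a)‖:
  f1: (p13, p17, p14) → 104.1276
  f2: (p1, p17, p14) → 88.0601
  f3: (p1, p5, p17) → 12.6218
  f4: (p6, p13, p14) → 23.6484
  f5: (p6, p2, p13) → 102.3816
  f6: (p6, p2, p0) → 148.4378
  f7: (p6, p11, p5) → 42.5841
  f8: (p6, p11, p0) → 32.3122
  f9: (p6, p1, p14) → 29.2263
  f10: (p6, p1, p5) → 12.8936
  f11: (p9, p13, p17) → 31.4873
  f12: (p9, p2, p13) → 94.8106
  f13: (p9, p5, p17) → 34.7287
  f14: (p9, p16, p5) → 57.0877
  f15: (p3, p16, p0) → 15.8969
  f16: (p3, p16, p5) → 9.6829
  f17: (p3, p11, p0) → 26.3119
  f18: (p3, p11, p5) → 20.5693
  f19: (p12, p2, p0) → 58.8767
  f20: (p12, p9, p2) → 68.2107
  f21: (p12, p16, p0) → 28.8663
  f22: (p12, p9, p16) → 39.1492
Σ area = 1081.972

Euler characteristic 13−33+22 = 2 ✓

facets=22 area=1081.972


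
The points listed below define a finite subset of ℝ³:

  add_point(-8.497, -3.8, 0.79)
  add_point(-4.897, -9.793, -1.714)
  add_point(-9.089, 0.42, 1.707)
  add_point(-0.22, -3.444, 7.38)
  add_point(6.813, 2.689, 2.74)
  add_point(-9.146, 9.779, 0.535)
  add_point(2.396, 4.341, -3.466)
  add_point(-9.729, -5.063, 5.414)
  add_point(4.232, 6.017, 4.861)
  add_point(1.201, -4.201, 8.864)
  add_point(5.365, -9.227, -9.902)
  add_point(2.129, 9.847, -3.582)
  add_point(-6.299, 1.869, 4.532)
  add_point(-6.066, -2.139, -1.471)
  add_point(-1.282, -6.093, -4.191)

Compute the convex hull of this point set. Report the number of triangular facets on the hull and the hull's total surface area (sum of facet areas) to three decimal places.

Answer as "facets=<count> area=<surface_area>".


Extreme-point indices: [0, 1, 2, 4, 5, 7, 8, 9, 10, 11, 12, 13] — 12 of 15 on the boundary.

Triangle areas on the boundary:
  f1: (p11, p10, p4) → 92.7140
  f2: (p9, p10, p4) → 93.8511
  f3: (p1, p9, p7) → 55.1579
  f4: (p1, p9, p10) → 87.6155
  f5: (p1, p13, p10) → 50.6674
  f6: (p8, p11, p4) → 22.4138
  f7: (p8, p9, p4) → 25.3434
  f8: (p0, p1, p13) → 13.6022
  f9: (p0, p1, p7) → 17.8848
  f10: (p0, p2, p7) → 10.7849
  f11: (p5, p8, p11) → 56.7746
  f12: (p5, p2, p7) → 14.4889
  f13: (p5, p11, p10) → 118.2540
  f14: (p5, p13, p10) → 71.6564
  f15: (p5, p0, p13) → 22.8209
  f16: (p5, p0, p2) → 7.2742
  f17: (p5, p8, p9) → 82.5027
  f18: (p12, p9, p7) → 39.9103
  f19: (p12, p5, p7) → 26.8764
  f20: (p12, p5, p9) → 23.3403
Σ area = 933.934

Euler characteristic 12−30+20 = 2 ✓

facets=20 area=933.934


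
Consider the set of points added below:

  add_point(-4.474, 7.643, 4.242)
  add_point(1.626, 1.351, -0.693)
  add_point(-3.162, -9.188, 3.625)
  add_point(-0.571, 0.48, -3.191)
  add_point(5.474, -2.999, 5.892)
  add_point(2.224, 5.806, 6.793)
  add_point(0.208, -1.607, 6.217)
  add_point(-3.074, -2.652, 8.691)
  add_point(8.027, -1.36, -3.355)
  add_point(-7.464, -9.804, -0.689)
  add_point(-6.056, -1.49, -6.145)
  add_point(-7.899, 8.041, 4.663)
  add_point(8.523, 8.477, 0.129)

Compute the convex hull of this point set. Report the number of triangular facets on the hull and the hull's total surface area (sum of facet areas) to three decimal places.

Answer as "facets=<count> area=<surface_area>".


Hull vertices (9/13): indices [2, 4, 5, 7, 8, 9, 10, 11, 12].

Triangle areas on the boundary:
  f1: (p7, p9, p11) → 77.5623
  f2: (p10, p12, p11) → 117.9543
  f3: (p10, p9, p11) → 72.4167
  f4: (p5, p12, p11) → 45.5970
  f5: (p5, p7, p11) → 51.5232
  f6: (p4, p5, p12) → 45.0027
  f7: (p4, p5, p7) → 39.0204
  f8: (p2, p7, p9) → 21.6502
  f9: (p2, p4, p7) → 36.3832
  f10: (p8, p10, p9) → 72.0430
  f11: (p8, p2, p9) → 45.5443
  f12: (p8, p2, p4) → 52.5644
  f13: (p8, p10, p12) → 74.4581
  f14: (p8, p4, p12) → 50.2940
Σ area = 802.014

Check V−E+F: 9 − 21 + 14 = 2.

facets=14 area=802.014


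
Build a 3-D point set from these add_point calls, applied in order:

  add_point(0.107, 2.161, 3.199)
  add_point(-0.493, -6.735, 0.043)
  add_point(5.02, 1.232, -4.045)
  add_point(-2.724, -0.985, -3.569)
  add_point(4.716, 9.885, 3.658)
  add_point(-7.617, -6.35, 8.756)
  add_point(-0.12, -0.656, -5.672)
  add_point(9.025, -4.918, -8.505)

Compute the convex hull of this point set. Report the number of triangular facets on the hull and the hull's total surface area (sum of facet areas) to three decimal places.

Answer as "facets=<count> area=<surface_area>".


7 of the 8 inputs are extreme points: [1, 2, 3, 4, 5, 6, 7].

Area of each hull facet:
  f1: (p4, p7, p5) → 196.6299
  f2: (p1, p7, p5) → 16.7857
  f3: (p3, p4, p5) → 107.4260
  f4: (p3, p1, p5) → 39.6862
  f5: (p3, p1, p7) → 45.0720
  f6: (p6, p3, p7) → 10.4577
  f7: (p6, p3, p4) → 24.9670
  f8: (p2, p4, p7) → 22.4830
  f9: (p2, p6, p7) → 24.5140
  f10: (p2, p6, p4) → 30.1530
Σ area = 518.174

Euler: V−E+F = 7−15+10 = 2.

facets=10 area=518.174


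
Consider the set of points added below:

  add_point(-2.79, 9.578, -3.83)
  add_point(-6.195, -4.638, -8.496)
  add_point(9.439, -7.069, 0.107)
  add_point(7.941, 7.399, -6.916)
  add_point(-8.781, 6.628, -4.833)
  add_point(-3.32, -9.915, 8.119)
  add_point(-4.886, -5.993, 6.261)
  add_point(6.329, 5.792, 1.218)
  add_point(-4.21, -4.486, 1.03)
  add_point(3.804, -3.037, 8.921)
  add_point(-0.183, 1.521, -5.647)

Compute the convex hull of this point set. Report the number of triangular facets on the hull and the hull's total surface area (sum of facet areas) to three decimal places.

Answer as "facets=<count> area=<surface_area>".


facets=14 area=948.742

9 of the 11 inputs are extreme points: [0, 1, 2, 3, 4, 5, 6, 7, 9].

Facet areas (half cross-product norm):
  f1: (p1, p5, p2) → 123.4544
  f2: (p6, p1, p4) → 88.4399
  f3: (p6, p1, p5) → 29.5858
  f4: (p9, p5, p2) → 55.6280
  f5: (p9, p7, p2) → 63.0347
  f6: (p9, p6, p5) → 21.7698
  f7: (p9, p6, p4) → 81.3870
  f8: (p3, p1, p2) → 132.7162
  f9: (p3, p7, p2) → 55.9795
  f10: (p3, p1, p4) → 100.0728
  f11: (p0, p3, p4) → 26.9377
  f12: (p0, p3, p7) → 43.9333
  f13: (p0, p9, p4) → 64.0825
  f14: (p0, p9, p7) → 61.7201
Σ area = 948.742

Euler characteristic 9−21+14 = 2 ✓


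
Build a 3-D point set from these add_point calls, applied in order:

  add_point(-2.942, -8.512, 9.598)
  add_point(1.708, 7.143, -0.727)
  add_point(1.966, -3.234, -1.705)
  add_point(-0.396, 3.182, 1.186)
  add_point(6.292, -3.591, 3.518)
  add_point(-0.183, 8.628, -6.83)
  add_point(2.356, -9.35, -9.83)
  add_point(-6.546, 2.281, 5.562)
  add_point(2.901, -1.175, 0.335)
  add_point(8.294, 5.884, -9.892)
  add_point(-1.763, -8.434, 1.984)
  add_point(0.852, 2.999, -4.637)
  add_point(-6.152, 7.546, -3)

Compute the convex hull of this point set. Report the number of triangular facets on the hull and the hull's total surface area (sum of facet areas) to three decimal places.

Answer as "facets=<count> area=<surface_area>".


Hull vertices (9/13): indices [0, 1, 4, 5, 6, 7, 9, 10, 12].

Triangle areas on the boundary:
  f1: (p4, p0, p7) → 69.6036
  f2: (p4, p6, p9) → 110.0893
  f3: (p4, p0, p6) → 90.7571
  f4: (p10, p0, p7) → 44.4621
  f5: (p10, p0, p6) → 9.5947
  f6: (p10, p12, p7) → 60.5313
  f7: (p10, p12, p6) → 107.7541
  f8: (p5, p6, p9) → 76.8995
  f9: (p5, p12, p6) → 65.9135
  f10: (p1, p4, p9) → 70.4786
  f11: (p1, p5, p9) → 30.8923
  f12: (p1, p4, p7) → 68.1380
  f13: (p1, p12, p7) → 40.1513
  f14: (p1, p5, p12) → 22.5114
Σ area = 867.777

Check V−E+F: 9 − 21 + 14 = 2.

facets=14 area=867.777


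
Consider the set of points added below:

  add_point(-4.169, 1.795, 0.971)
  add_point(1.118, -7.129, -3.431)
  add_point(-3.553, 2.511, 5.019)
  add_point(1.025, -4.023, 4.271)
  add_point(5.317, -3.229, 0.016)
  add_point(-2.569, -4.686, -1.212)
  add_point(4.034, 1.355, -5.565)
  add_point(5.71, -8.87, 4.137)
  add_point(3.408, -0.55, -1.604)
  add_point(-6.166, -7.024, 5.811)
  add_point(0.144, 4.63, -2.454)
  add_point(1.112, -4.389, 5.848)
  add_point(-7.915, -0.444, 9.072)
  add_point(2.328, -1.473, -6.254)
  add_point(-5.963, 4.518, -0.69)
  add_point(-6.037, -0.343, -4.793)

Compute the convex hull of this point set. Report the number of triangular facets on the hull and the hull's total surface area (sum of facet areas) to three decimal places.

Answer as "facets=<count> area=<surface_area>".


Extreme-point indices: [1, 2, 4, 6, 7, 9, 10, 11, 12, 13, 14, 15] — 12 of 16 on the boundary.

Per-facet area ½‖(b−a)×(c−a)‖:
  f1: (p9, p7, p12) → 41.5900
  f2: (p6, p13, p7) → 21.8986
  f3: (p1, p13, p7) → 26.0451
  f4: (p1, p9, p7) → 49.8818
  f5: (p15, p6, p10) → 24.6509
  f6: (p15, p6, p13) → 13.5457
  f7: (p15, p9, p12) → 47.0879
  f8: (p15, p1, p13) → 27.2863
  f9: (p15, p1, p9) → 55.0091
  f10: (p4, p2, p10) → 41.0700
  f11: (p4, p6, p7) → 7.0298
  f12: (p4, p6, p10) → 21.8237
  f13: (p14, p15, p12) → 34.4889
  f14: (p14, p15, p10) → 19.9800
  f15: (p14, p2, p12) → 19.5602
  f16: (p14, p2, p10) → 20.5876
  f17: (p11, p4, p7) → 20.9767
  f18: (p11, p4, p2) → 30.2903
  f19: (p11, p7, p12) → 11.8047
  f20: (p11, p2, p12) → 27.7672
Σ area = 562.375

Euler: V−E+F = 12−30+20 = 2.

facets=20 area=562.375


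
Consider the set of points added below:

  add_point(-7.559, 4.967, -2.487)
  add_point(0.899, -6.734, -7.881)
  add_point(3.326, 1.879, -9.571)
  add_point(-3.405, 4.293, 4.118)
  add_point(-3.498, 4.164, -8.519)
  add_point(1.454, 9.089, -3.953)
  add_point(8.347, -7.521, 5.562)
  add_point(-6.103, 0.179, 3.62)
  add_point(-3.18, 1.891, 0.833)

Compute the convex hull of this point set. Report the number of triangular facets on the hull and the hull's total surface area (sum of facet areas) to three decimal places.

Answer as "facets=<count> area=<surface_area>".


Points on the hull: [0, 1, 2, 3, 4, 5, 6, 7] (8 of 9).

Facet areas (half cross-product norm):
  f1: (p2, p5, p6) → 86.2555
  f2: (p1, p2, p6) → 69.8355
  f3: (p3, p5, p0) → 37.1908
  f4: (p3, p5, p6) → 88.2309
  f5: (p4, p1, p0) → 41.5185
  f6: (p4, p1, p2) → 33.1089
  f7: (p4, p5, p0) → 29.9869
  f8: (p4, p2, p5) → 29.0187
  f9: (p7, p3, p0) → 18.4550
  f10: (p7, p3, p6) → 40.5561
  f11: (p7, p1, p0) → 58.2145
  f12: (p7, p1, p6) → 105.8748
Σ area = 638.246

Euler characteristic 8−18+12 = 2 ✓

facets=12 area=638.246


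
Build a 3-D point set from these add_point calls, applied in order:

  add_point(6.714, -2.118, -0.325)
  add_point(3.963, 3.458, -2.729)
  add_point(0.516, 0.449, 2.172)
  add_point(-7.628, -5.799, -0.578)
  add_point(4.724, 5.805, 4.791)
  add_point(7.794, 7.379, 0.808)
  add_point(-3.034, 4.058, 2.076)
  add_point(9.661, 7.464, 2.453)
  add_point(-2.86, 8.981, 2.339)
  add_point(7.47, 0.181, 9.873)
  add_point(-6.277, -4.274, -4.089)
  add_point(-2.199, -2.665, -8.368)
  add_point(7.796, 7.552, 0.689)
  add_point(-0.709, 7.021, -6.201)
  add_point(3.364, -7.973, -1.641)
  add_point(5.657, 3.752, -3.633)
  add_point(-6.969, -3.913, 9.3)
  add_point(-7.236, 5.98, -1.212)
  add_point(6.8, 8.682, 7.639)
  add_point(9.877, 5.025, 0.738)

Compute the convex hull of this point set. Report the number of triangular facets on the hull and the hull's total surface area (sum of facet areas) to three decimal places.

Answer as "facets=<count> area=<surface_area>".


15 of the 20 inputs are extreme points: [0, 3, 7, 8, 9, 10, 11, 12, 13, 14, 15, 16, 17, 18, 19].

Facet areas (half cross-product norm):
  f1: (p18, p16, p8) → 83.8697
  f2: (p18, p16, p9) → 65.1149
  f3: (p14, p16, p3) → 56.5957
  f4: (p14, p16, p9) → 98.5544
  f5: (p14, p10, p3) → 21.5311
  f6: (p14, p10, p11) → 30.4250
  f7: (p7, p9, p19) → 15.7170
  f8: (p7, p18, p9) → 26.6494
  f9: (p15, p13, p11) → 37.2396
  f10: (p15, p14, p11) → 53.2868
  f11: (p17, p13, p8) → 25.4966
  f12: (p17, p10, p3) → 21.5993
  f13: (p17, p10, p11) → 32.7529
  f14: (p17, p13, p11) → 41.3128
  f15: (p17, p16, p3) → 58.9182
  f16: (p17, p16, p8) → 45.8794
  f17: (p0, p15, p19) → 20.3806
  f18: (p0, p15, p14) → 19.3413
  f19: (p0, p9, p19) → 38.5649
  f20: (p0, p14, p9) → 32.8783
  f21: (p12, p15, p13) → 22.5161
  f22: (p12, p13, p8) → 44.8491
  f23: (p12, p7, p19) → 3.6457
  f24: (p12, p15, p19) → 9.7422
  f25: (p12, p18, p8) → 36.8167
  f26: (p12, p7, p18) → 7.5416
Σ area = 951.219

Euler characteristic 15−39+26 = 2 ✓

facets=26 area=951.219


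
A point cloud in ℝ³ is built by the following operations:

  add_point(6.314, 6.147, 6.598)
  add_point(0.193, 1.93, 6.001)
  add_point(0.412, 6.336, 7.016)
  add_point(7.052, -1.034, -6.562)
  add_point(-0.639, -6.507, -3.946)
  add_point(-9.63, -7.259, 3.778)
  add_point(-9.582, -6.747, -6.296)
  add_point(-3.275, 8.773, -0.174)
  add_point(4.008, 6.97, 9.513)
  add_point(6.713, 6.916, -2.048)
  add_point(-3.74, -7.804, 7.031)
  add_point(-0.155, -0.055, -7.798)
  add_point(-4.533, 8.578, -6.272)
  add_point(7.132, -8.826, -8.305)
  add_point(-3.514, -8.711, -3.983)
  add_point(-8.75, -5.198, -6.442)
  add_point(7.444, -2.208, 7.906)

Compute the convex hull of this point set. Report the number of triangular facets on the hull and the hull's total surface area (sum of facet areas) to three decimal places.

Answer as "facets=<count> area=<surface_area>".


Points on the hull: [0, 2, 3, 5, 6, 7, 8, 9, 10, 11, 12, 13, 14, 15, 16] (15 of 17).

Per-facet area ½‖(b−a)×(c−a)‖:
  f1: (p14, p6, p5) → 32.0413
  f2: (p14, p6, p13) → 27.7076
  f3: (p12, p7, p5) → 54.7244
  f4: (p12, p6, p5) → 81.2848
  f5: (p10, p8, p5) → 52.1504
  f6: (p10, p8, p16) → 61.8354
  f7: (p10, p13, p16) → 106.3103
  f8: (p10, p14, p5) → 33.2105
  f9: (p10, p14, p13) → 58.3533
  f10: (p2, p7, p5) → 71.3373
  f11: (p2, p8, p5) → 27.4119
  f12: (p2, p8, p7) → 11.3325
  f13: (p0, p8, p16) → 15.9906
  f14: (p11, p6, p13) → 66.3160
  f15: (p9, p0, p16) → 36.0469
  f16: (p9, p12, p7) → 32.1746
  f17: (p9, p8, p7) → 56.2701
  f18: (p9, p0, p8) → 10.5411
  f19: (p15, p12, p6) → 2.7408
  f20: (p15, p11, p6) → 4.5679
  f21: (p15, p11, p12) → 49.4673
  f22: (p3, p9, p12) → 55.4645
  f23: (p3, p11, p13) → 29.2986
  f24: (p3, p11, p12) → 30.7138
  f25: (p3, p13, p16) → 57.4169
  f26: (p3, p9, p16) → 60.2678
Σ area = 1124.977

Check V−E+F: 15 − 39 + 26 = 2.

facets=26 area=1124.977


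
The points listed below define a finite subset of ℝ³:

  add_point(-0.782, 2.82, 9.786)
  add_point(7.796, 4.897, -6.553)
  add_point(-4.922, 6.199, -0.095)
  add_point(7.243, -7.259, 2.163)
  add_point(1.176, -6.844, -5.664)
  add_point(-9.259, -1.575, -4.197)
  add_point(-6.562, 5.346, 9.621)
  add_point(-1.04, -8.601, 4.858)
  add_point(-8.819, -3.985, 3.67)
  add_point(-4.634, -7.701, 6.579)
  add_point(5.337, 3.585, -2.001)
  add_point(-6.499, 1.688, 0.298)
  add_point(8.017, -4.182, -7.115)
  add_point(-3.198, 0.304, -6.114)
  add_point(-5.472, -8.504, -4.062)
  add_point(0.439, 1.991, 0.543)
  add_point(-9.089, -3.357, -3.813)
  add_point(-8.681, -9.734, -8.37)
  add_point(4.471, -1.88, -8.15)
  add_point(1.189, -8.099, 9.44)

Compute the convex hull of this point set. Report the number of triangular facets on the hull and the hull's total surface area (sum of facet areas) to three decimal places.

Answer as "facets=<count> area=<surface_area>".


facets=24 area=1047.001

Points on the hull: [0, 1, 2, 3, 5, 6, 7, 8, 9, 12, 13, 17, 18, 19] (14 of 20).

Per-facet area ½‖(b−a)×(c−a)‖:
  f1: (p6, p2, p5) → 46.6789
  f2: (p6, p19, p0) → 29.1205
  f3: (p6, p1, p2) → 57.5806
  f4: (p6, p1, p0) → 54.7660
  f5: (p13, p2, p5) → 27.9753
  f6: (p13, p1, p2) → 51.1924
  f7: (p13, p17, p5) → 30.3741
  f8: (p3, p19, p0) → 52.6809
  f9: (p3, p1, p0) → 109.0190
  f10: (p3, p1, p12) → 43.1621
  f11: (p3, p17, p12) → 86.0034
  f12: (p18, p1, p12) → 16.7570
  f13: (p18, p17, p12) → 30.0744
  f14: (p18, p13, p1) → 31.5305
  f15: (p18, p13, p17) → 47.3393
  f16: (p8, p6, p5) → 44.7775
  f17: (p8, p17, p5) → 37.2750
  f18: (p7, p3, p19) → 22.3053
  f19: (p7, p3, p17) → 65.9076
  f20: (p9, p6, p19) → 43.8197
  f21: (p9, p8, p6) → 35.4011
  f22: (p9, p8, p17) → 41.5687
  f23: (p9, p7, p19) → 10.4569
  f24: (p9, p7, p17) → 31.2348
Σ area = 1047.001

Euler characteristic 14−36+24 = 2 ✓


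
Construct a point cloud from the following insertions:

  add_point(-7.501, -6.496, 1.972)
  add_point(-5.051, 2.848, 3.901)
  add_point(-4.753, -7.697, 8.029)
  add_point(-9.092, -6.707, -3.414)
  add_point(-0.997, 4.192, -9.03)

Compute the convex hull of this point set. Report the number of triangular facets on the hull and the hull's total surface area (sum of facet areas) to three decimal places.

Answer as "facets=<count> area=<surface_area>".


Extreme-point indices: [0, 1, 2, 3, 4] — 5 of 5 on the boundary.

Triangle areas on the boundary:
  f1: (p2, p4, p3) → 87.9572
  f2: (p0, p2, p3) → 4.8187
  f3: (p1, p4, p3) → 80.0163
  f4: (p1, p0, p3) → 26.4596
  f5: (p1, p2, p4) → 69.6364
  f6: (p1, p0, p2) → 33.0940
Σ area = 301.982

Check V−E+F: 5 − 9 + 6 = 2.

facets=6 area=301.982


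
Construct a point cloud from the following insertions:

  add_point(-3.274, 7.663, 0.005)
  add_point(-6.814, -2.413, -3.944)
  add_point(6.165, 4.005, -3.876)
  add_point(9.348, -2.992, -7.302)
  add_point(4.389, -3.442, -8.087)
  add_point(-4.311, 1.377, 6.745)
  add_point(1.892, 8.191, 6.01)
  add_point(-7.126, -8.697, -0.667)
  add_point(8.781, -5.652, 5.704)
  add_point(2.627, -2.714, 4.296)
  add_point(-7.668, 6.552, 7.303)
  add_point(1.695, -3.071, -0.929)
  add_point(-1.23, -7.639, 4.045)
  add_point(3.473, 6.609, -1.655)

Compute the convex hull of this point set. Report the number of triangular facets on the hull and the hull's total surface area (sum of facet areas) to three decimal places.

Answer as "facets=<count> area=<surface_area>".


facets=20 area=855.925

Hull vertices (12/14): indices [0, 1, 2, 3, 4, 5, 6, 7, 8, 10, 12, 13].

Facet areas (half cross-product norm):
  f1: (p4, p7, p3) → 25.4580
  f2: (p8, p7, p3) → 110.8545
  f3: (p1, p7, p10) → 50.1947
  f4: (p1, p4, p7) → 42.1922
  f5: (p12, p7, p10) → 60.5472
  f6: (p12, p8, p7) → 19.0865
  f7: (p2, p4, p3) → 20.6204
  f8: (p2, p8, p3) → 54.1632
  f9: (p0, p1, p4) → 67.9481
  f10: (p0, p2, p4) → 45.4259
  f11: (p0, p2, p13) → 9.1042
  f12: (p0, p1, p10) → 48.8987
  f13: (p5, p8, p10) → 22.1715
  f14: (p5, p12, p10) → 9.2064
  f15: (p5, p12, p8) → 51.0255
  f16: (p6, p2, p8) → 77.0718
  f17: (p6, p2, p13) → 11.8710
  f18: (p6, p8, p10) → 72.4638
  f19: (p6, p0, p10) → 32.5179
  f20: (p6, p0, p13) → 25.1039
Σ area = 855.925

Euler: V−E+F = 12−30+20 = 2.


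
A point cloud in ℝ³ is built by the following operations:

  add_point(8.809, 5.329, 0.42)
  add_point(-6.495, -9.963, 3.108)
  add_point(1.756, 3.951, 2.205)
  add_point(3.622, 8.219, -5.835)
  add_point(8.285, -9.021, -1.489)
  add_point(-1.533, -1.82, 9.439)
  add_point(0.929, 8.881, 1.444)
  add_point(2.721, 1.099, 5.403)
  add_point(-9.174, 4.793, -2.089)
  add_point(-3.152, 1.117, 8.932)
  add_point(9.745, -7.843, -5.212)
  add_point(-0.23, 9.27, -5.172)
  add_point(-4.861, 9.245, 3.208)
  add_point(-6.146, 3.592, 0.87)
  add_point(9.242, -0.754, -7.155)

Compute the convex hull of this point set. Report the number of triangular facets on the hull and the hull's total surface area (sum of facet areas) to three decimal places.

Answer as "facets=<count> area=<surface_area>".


facets=20 area=963.047

Points on the hull: [0, 1, 3, 4, 5, 6, 8, 9, 10, 11, 12, 14] (12 of 15).

Per-facet area ½‖(b−a)×(c−a)‖:
  f1: (p1, p10, p8) → 144.9581
  f2: (p4, p1, p10) → 25.4708
  f3: (p4, p5, p1) → 84.8674
  f4: (p4, p0, p10) → 29.7300
  f5: (p4, p0, p5) → 102.4631
  f6: (p11, p12, p8) → 37.0933
  f7: (p14, p0, p10) → 32.8417
  f8: (p14, p3, p0) → 39.6077
  f9: (p14, p11, p3) → 14.5250
  f10: (p14, p10, p8) → 70.6613
  f11: (p14, p11, p8) → 69.1992
  f12: (p9, p0, p5) → 25.8665
  f13: (p9, p12, p8) → 41.1159
  f14: (p9, p1, p8) → 81.9216
  f15: (p9, p5, p1) → 18.3479
  f16: (p6, p9, p0) → 49.8155
  f17: (p6, p9, p12) → 30.5514
  f18: (p6, p3, p0) → 30.1416
  f19: (p6, p11, p3) → 13.6135
  f20: (p6, p11, p12) → 20.2555
Σ area = 963.047

Check V−E+F: 12 − 30 + 20 = 2.


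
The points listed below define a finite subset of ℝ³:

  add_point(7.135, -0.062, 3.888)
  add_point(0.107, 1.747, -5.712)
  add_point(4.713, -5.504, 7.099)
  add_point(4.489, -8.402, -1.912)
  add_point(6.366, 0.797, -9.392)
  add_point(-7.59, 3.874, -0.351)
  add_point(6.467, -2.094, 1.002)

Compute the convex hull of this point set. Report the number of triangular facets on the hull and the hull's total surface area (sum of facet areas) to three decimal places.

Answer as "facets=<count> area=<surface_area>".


facets=10 area=421.558

7 of the 7 inputs are extreme points: [0, 1, 2, 3, 4, 5, 6].

Area of each hull facet:
  f1: (p4, p0, p5) → 99.2876
  f2: (p2, p0, p5) → 53.5274
  f3: (p2, p3, p5) → 78.4297
  f4: (p2, p3, p0) → 31.4079
  f5: (p1, p3, p5) → 53.4314
  f6: (p1, p4, p5) → 4.2081
  f7: (p1, p4, p3) → 41.2127
  f8: (p6, p3, p0) → 6.4241
  f9: (p6, p4, p0) → 15.1405
  f10: (p6, p4, p3) → 38.4888
Σ area = 421.558

Euler characteristic 7−15+10 = 2 ✓


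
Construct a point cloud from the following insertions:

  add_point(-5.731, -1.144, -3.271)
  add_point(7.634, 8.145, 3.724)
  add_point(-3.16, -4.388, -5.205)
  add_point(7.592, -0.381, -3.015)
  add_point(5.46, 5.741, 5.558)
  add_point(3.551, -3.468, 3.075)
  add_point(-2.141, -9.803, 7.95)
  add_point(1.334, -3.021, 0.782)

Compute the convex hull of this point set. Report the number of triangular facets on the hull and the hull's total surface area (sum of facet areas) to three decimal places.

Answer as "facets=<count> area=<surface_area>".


7 of the 8 inputs are extreme points: [0, 1, 2, 3, 4, 5, 6].

Facet areas (half cross-product norm):
  f1: (p2, p6, p0) → 32.4748
  f2: (p5, p6, p1) → 38.2861
  f3: (p4, p1, p0) → 26.7674
  f4: (p4, p6, p0) → 108.6627
  f5: (p4, p6, p1) → 14.4495
  f6: (p3, p1, p0) → 72.3944
  f7: (p3, p2, p0) → 26.1728
  f8: (p3, p5, p1) → 42.4938
  f9: (p3, p2, p6) → 82.8116
  f10: (p3, p5, p6) → 14.5095
Σ area = 459.022

Euler: V−E+F = 7−15+10 = 2.

facets=10 area=459.022


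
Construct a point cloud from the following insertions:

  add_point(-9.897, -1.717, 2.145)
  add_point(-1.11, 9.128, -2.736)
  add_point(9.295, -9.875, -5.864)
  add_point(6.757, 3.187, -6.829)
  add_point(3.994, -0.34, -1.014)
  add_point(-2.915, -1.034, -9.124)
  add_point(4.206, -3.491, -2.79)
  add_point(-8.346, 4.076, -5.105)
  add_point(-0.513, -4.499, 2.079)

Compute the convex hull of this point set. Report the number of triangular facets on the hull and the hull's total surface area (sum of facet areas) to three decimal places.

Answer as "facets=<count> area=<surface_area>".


Points on the hull: [0, 1, 2, 3, 4, 5, 7, 8] (8 of 9).

Area of each hull facet:
  f1: (p5, p2, p0) → 100.1383
  f2: (p3, p5, p2) → 70.6294
  f3: (p3, p5, p1) → 53.7508
  f4: (p8, p2, p0) → 40.2149
  f5: (p8, p1, p0) → 67.4161
  f6: (p7, p1, p0) → 41.3762
  f7: (p7, p5, p0) → 39.6528
  f8: (p7, p5, p1) → 38.6519
  f9: (p4, p3, p2) → 43.5780
  f10: (p4, p8, p2) → 41.0000
  f11: (p4, p3, p1) → 37.2006
  f12: (p4, p8, p1) → 35.8019
Σ area = 609.411

Euler: V−E+F = 8−18+12 = 2.

facets=12 area=609.411


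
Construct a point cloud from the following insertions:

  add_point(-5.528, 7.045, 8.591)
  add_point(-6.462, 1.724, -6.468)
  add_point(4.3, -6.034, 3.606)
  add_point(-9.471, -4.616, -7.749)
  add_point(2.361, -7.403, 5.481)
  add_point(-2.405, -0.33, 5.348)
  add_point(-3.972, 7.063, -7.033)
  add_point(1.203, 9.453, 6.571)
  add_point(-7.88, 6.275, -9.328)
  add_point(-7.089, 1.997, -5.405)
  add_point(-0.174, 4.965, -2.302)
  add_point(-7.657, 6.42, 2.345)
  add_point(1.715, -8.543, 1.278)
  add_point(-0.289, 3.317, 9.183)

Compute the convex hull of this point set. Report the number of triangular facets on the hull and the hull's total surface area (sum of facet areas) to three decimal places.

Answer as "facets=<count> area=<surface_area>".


facets=18 area=752.765

Extreme-point indices: [0, 2, 3, 4, 6, 7, 8, 10, 11, 12, 13] — 11 of 14 on the boundary.

Per-facet area ½‖(b−a)×(c−a)‖:
  f1: (p6, p8, p3) → 24.9567
  f2: (p6, p8, p7) → 20.9749
  f3: (p12, p6, p3) → 95.6874
  f4: (p12, p6, p2) → 39.7497
  f5: (p13, p7, p2) → 36.1453
  f6: (p13, p0, p7) → 20.4416
  f7: (p11, p8, p3) → 64.3883
  f8: (p11, p0, p3) → 33.6333
  f9: (p11, p8, p7) → 54.1134
  f10: (p11, p0, p7) → 24.5675
  f11: (p10, p7, p2) → 66.4080
  f12: (p10, p6, p2) → 25.6028
  f13: (p10, p6, p7) → 26.0974
  f14: (p4, p12, p2) → 6.1575
  f15: (p4, p13, p2) → 17.5667
  f16: (p4, p13, p0) → 27.3290
  f17: (p4, p0, p3) → 143.2169
  f18: (p4, p12, p3) → 25.7286
Σ area = 752.765

Euler: V−E+F = 11−27+18 = 2.


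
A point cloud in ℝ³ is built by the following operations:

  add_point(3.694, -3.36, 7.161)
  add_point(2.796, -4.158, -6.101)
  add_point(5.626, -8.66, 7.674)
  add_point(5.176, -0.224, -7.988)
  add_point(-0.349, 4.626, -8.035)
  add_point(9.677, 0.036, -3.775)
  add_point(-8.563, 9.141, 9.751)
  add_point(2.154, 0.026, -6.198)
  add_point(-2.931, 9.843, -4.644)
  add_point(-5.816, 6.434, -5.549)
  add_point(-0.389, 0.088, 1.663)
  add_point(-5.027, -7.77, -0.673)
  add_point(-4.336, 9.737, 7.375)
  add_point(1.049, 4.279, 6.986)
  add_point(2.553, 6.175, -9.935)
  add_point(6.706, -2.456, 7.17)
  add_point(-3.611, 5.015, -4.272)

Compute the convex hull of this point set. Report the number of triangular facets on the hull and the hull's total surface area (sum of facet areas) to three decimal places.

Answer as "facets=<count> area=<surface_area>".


facets=22 area=989.220

Hull vertices (13/17): indices [1, 2, 3, 4, 5, 6, 8, 9, 11, 12, 13, 14, 15].

Area of each hull facet:
  f1: (p11, p2, p6) → 135.7562
  f2: (p15, p2, p6) → 54.7841
  f3: (p15, p2, p5) → 34.6271
  f4: (p1, p2, p5) → 59.7347
  f5: (p1, p11, p2) → 66.8304
  f6: (p12, p15, p6) → 34.8856
  f7: (p12, p8, p6) → 23.9841
  f8: (p12, p14, p5) → 105.1159
  f9: (p12, p8, p14) → 36.8982
  f10: (p9, p8, p14) → 19.2543
  f11: (p9, p11, p6) → 117.4187
  f12: (p9, p8, p6) → 35.1421
  f13: (p3, p14, p5) → 20.1796
  f14: (p3, p1, p5) → 15.2168
  f15: (p3, p1, p14) → 13.8209
  f16: (p13, p15, p5) → 51.0669
  f17: (p13, p12, p5) → 41.3112
  f18: (p13, p12, p15) → 3.6192
  f19: (p4, p9, p14) → 7.9256
  f20: (p4, p9, p11) → 46.3053
  f21: (p4, p1, p14) → 17.6331
  f22: (p4, p1, p11) → 47.7106
Σ area = 989.220

Euler characteristic 13−33+22 = 2 ✓


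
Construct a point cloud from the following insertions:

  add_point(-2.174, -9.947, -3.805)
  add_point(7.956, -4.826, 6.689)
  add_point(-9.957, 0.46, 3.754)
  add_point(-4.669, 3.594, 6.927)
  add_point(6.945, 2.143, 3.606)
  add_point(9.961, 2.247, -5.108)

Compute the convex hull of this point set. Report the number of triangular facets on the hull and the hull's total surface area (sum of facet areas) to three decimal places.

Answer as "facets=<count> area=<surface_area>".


Points on the hull: [0, 1, 2, 3, 4, 5] (6 of 6).

Triangle areas on the boundary:
  f1: (p0, p5, p2) → 129.1931
  f2: (p3, p5, p2) → 63.3212
  f3: (p4, p3, p5) → 46.1389
  f4: (p1, p0, p2) → 113.0474
  f5: (p1, p3, p2) → 48.6134
  f6: (p1, p4, p3) → 46.4008
  f7: (p1, p0, p5) → 102.0384
  f8: (p1, p4, p5) → 33.2534
Σ area = 582.007

Euler: V−E+F = 6−12+8 = 2.

facets=8 area=582.007


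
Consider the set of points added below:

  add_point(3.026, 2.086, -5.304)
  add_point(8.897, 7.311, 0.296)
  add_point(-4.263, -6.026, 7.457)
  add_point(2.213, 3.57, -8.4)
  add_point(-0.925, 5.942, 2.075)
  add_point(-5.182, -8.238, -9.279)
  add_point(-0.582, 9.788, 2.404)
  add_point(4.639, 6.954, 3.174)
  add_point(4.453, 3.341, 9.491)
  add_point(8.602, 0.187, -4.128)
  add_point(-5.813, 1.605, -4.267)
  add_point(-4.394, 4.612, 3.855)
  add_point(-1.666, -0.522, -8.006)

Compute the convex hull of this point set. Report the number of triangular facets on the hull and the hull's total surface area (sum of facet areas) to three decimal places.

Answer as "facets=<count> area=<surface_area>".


facets=16 area=816.176

Extreme-point indices: [1, 2, 3, 5, 6, 8, 9, 10, 11, 12] — 10 of 13 on the boundary.

Area of each hull facet:
  f1: (p2, p5, p10) → 77.3727
  f2: (p6, p8, p1) → 48.4440
  f3: (p6, p3, p10) → 52.2505
  f4: (p6, p3, p1) → 55.2453
  f5: (p12, p5, p10) → 25.4035
  f6: (p12, p3, p10) → 16.2951
  f7: (p12, p3, p5) → 9.3490
  f8: (p9, p3, p1) → 35.1920
  f9: (p9, p3, p5) → 58.3525
  f10: (p9, p2, p5) → 130.7394
  f11: (p9, p8, p1) → 45.6356
  f12: (p9, p2, p8) → 93.8700
  f13: (p11, p2, p10) → 49.2711
  f14: (p11, p6, p10) → 28.5503
  f15: (p11, p2, p8) → 56.7051
  f16: (p11, p6, p8) → 33.4996
Σ area = 816.176

Euler characteristic 10−24+16 = 2 ✓


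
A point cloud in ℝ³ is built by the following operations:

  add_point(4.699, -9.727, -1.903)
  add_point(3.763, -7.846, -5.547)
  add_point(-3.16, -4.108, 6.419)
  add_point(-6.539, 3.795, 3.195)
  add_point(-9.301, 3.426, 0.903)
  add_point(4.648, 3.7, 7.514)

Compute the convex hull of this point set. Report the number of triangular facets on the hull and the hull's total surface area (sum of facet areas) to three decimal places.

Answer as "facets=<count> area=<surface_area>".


facets=8 area=406.343

Extreme-point indices: [0, 1, 2, 3, 4, 5] — 6 of 6 on the boundary.

Facet areas (half cross-product norm):
  f1: (p1, p5, p4) → 124.7481
  f2: (p1, p5, p0) → 34.1966
  f3: (p2, p5, p0) → 70.6216
  f4: (p2, p1, p4) → 79.9894
  f5: (p2, p1, p0) → 26.0911
  f6: (p3, p5, p4) → 7.2554
  f7: (p3, p2, p4) → 15.0534
  f8: (p3, p2, p5) → 48.3869
Σ area = 406.343

Check V−E+F: 6 − 12 + 8 = 2.


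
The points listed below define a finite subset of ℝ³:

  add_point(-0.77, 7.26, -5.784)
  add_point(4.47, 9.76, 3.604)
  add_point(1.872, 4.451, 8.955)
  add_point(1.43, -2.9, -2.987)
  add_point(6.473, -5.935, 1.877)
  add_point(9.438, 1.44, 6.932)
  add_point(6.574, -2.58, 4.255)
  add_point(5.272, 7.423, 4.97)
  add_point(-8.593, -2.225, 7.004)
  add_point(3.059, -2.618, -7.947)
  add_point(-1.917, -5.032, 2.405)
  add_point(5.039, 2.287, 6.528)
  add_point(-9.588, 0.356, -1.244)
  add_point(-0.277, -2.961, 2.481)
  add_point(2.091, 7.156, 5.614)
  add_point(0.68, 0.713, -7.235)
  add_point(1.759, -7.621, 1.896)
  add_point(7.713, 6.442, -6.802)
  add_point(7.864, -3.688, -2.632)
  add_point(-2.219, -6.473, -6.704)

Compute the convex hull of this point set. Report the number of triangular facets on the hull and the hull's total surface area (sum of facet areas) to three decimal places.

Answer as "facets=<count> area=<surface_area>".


Points on the hull: [0, 1, 2, 4, 5, 7, 8, 9, 12, 14, 15, 16, 17, 18, 19] (15 of 20).

Per-facet area ½‖(b−a)×(c−a)‖:
  f1: (p8, p16, p5) → 82.1582
  f2: (p19, p8, p12) → 48.7139
  f3: (p19, p8, p16) → 60.7878
  f4: (p18, p17, p5) → 59.7763
  f5: (p18, p17, p9) → 35.9227
  f6: (p18, p19, p9) → 22.9620
  f7: (p15, p17, p9) → 18.8187
  f8: (p15, p19, p9) → 13.8177
  f9: (p14, p8, p12) → 60.8644
  f10: (p4, p16, p5) → 19.5680
  f11: (p4, p18, p5) → 24.5937
  f12: (p4, p19, p16) → 22.3949
  f13: (p4, p18, p19) → 29.3177
  f14: (p0, p15, p17) → 27.8456
  f15: (p0, p19, p12) → 65.7215
  f16: (p0, p15, p19) → 16.3511
  f17: (p2, p8, p5) → 44.9353
  f18: (p2, p14, p8) → 26.1437
  f19: (p2, p7, p5) → 22.0047
  f20: (p1, p14, p12) → 26.3618
  f21: (p1, p0, p12) → 65.8760
  f22: (p1, p2, p14) → 5.0352
  f23: (p1, p2, p7) → 6.9958
  f24: (p1, p0, p17) → 44.4316
  f25: (p1, p17, p5) → 58.1912
  f26: (p1, p7, p5) → 3.6811
Σ area = 913.271

Euler: V−E+F = 15−39+26 = 2.

facets=26 area=913.271


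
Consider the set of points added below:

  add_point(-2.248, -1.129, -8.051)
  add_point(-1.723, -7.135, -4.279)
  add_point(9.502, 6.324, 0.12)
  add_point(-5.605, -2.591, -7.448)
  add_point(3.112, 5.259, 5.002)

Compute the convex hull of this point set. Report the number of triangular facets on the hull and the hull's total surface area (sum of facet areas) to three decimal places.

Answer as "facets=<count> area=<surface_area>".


Extreme-point indices: [0, 1, 2, 3, 4] — 5 of 5 on the boundary.

Triangle areas on the boundary:
  f1: (p4, p1, p3) → 54.7141
  f2: (p4, p1, p2) → 65.7880
  f3: (p0, p1, p3) → 12.3500
  f4: (p0, p1, p2) → 57.2456
  f5: (p0, p4, p3) → 27.0417
  f6: (p0, p4, p2) → 61.7912
Σ area = 278.931

Euler: V−E+F = 5−9+6 = 2.

facets=6 area=278.931
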